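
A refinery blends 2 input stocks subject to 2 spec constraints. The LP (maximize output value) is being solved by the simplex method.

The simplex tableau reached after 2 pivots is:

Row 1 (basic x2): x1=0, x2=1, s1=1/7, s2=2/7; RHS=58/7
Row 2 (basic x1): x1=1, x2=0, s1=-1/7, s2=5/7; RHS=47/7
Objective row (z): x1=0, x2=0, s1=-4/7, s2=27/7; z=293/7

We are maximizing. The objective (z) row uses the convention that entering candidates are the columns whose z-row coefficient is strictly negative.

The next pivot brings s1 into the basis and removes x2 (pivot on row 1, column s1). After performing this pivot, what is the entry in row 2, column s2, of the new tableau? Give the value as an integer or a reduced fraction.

Pivot element is row 1, column s1: 1/7.
Normalize row 1: new (row 1, s2) = (2/7)/(1/7) = 2.
row 2 ← row 2 − (-1/7)·(new row 1): 5/7 − (-1/7)·2 = 1.

1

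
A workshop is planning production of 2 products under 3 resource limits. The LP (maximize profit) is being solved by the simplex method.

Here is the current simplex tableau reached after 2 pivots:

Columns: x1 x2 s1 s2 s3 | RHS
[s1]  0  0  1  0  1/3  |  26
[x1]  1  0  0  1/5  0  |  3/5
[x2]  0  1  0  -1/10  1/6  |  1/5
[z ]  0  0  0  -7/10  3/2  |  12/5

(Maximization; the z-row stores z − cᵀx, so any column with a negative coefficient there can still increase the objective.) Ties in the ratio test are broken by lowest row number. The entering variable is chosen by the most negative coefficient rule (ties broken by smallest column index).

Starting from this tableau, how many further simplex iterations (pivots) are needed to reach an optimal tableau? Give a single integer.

pivot: s2 in, x1 out → z = 9/2
No improving column remains; optimal.

1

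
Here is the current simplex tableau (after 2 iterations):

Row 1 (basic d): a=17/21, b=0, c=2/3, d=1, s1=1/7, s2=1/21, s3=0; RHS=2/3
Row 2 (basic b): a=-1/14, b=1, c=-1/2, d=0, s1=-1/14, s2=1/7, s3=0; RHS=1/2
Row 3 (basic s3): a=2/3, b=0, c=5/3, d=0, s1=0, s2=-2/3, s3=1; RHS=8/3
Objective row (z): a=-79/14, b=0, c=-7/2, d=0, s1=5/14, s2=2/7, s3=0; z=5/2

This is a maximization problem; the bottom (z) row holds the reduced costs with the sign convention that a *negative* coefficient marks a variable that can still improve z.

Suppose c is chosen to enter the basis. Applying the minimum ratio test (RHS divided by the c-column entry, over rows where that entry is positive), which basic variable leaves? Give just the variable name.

Ratios: row 1 (d): (2/3)/(2/3) = 1; row 2 (b): entry -1/2 ≤ 0, skip; row 3 (s3): (8/3)/(5/3) = 8/5.
Minimum ratio 1 is in the d row, so d leaves.

d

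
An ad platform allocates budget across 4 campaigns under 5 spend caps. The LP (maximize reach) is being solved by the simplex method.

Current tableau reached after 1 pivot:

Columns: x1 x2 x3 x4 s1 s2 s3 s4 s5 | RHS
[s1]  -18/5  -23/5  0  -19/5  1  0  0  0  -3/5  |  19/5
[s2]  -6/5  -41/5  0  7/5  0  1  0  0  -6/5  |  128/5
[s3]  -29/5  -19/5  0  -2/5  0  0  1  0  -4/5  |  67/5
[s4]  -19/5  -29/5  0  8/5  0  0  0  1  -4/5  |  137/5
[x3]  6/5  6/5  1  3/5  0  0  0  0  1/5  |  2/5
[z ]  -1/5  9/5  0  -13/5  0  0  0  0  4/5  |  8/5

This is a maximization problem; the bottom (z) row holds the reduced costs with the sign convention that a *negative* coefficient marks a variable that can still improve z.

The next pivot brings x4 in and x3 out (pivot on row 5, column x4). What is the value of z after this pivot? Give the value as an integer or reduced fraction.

Minimum ratio for x4: (2/5)/(3/5) = 2/3.
z changes by −(z-row coeff of x4)·ratio = −(-13/5)·(2/3) = 26/15.
New z = 8/5 + (26/15) = 10/3.

10/3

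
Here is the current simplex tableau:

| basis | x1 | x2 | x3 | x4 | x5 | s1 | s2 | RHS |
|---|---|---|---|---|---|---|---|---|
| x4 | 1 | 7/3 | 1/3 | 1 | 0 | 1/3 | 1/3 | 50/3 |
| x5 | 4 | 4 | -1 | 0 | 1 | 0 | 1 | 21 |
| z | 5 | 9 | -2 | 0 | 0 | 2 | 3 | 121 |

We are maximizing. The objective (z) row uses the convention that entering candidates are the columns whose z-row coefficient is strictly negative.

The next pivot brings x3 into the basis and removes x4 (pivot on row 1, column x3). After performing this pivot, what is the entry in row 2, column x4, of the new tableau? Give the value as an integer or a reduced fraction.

Pivot element is row 1, column x3: 1/3.
Normalize row 1: new (row 1, x4) = 1/(1/3) = 3.
row 2 ← row 2 − (-1)·(new row 1): 0 − (-1)·3 = 3.

3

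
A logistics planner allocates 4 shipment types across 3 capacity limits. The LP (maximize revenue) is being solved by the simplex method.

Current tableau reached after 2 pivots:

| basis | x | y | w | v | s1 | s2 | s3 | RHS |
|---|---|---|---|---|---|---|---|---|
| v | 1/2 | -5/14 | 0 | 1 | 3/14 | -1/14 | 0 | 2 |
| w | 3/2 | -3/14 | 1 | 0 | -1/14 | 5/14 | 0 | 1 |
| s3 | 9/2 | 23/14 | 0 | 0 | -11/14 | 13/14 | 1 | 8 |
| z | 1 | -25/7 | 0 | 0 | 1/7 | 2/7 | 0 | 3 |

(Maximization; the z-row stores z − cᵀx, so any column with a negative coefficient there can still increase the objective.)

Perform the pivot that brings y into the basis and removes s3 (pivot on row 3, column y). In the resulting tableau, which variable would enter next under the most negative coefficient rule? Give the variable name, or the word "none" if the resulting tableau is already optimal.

s1

Pivot element 23/14. New z-row = old z-row − (-25/7)·(row 3/(23/14)).
Updated z-row coefficients: x: 248/23, y: 0, w: 0, v: 0, s1: -36/23, s2: 53/23, s3: 50/23.
The most negative is -36/23 in column s1, so s1 would enter next.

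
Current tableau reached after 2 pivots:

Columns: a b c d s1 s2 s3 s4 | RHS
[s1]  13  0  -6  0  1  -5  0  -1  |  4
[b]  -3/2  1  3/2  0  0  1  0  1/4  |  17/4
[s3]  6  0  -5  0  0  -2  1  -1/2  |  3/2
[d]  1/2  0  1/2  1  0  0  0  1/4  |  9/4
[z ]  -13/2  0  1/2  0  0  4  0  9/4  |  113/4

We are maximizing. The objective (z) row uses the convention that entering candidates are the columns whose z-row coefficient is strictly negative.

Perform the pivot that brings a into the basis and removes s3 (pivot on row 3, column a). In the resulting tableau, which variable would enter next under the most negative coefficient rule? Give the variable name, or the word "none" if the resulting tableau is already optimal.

Pivot element 6. New z-row = old z-row − (-13/2)·(row 3/6).
Updated z-row coefficients: a: 0, b: 0, c: -59/12, d: 0, s1: 0, s2: 11/6, s3: 13/12, s4: 41/24.
The most negative is -59/12 in column c, so c would enter next.

c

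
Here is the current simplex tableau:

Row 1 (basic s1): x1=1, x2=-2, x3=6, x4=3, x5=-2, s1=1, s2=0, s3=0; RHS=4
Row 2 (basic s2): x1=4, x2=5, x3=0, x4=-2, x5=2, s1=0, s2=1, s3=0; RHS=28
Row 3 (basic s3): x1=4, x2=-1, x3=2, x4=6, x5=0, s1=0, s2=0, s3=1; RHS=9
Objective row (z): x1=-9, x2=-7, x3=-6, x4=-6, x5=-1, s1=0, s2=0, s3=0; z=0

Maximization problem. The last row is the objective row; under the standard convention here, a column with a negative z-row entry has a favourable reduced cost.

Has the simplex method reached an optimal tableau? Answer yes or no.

no

Column x1 has objective-row coefficient -9, which is negative; an improving pivot exists, so not yet optimal.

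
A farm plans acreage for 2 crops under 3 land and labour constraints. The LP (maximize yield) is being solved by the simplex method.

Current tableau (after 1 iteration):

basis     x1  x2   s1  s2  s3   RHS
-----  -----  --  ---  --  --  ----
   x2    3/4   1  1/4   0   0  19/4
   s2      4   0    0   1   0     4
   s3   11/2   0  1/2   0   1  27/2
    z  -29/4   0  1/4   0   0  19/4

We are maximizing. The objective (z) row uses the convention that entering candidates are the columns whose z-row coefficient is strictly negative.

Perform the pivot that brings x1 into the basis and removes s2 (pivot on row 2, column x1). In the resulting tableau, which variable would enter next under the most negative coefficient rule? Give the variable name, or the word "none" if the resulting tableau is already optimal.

Pivot element 4. New z-row = old z-row − (-29/4)·(row 2/4).
Updated z-row coefficients: x1: 0, x2: 0, s1: 1/4, s2: 29/16, s3: 0.
No coefficient is strictly negative; the tableau after this pivot is optimal.

none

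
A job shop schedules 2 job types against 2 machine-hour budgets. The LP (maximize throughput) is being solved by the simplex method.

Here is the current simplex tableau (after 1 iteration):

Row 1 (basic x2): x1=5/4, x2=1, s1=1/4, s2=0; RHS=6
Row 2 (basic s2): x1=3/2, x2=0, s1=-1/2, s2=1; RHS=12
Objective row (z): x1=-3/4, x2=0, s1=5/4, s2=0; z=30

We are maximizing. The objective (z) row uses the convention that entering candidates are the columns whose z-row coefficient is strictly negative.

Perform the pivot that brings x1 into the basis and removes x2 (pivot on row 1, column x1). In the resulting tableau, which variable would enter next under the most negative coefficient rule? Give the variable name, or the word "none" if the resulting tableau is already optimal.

none

Pivot element 5/4. New z-row = old z-row − (-3/4)·(row 1/(5/4)).
Updated z-row coefficients: x1: 0, x2: 3/5, s1: 7/5, s2: 0.
No coefficient is strictly negative; the tableau after this pivot is optimal.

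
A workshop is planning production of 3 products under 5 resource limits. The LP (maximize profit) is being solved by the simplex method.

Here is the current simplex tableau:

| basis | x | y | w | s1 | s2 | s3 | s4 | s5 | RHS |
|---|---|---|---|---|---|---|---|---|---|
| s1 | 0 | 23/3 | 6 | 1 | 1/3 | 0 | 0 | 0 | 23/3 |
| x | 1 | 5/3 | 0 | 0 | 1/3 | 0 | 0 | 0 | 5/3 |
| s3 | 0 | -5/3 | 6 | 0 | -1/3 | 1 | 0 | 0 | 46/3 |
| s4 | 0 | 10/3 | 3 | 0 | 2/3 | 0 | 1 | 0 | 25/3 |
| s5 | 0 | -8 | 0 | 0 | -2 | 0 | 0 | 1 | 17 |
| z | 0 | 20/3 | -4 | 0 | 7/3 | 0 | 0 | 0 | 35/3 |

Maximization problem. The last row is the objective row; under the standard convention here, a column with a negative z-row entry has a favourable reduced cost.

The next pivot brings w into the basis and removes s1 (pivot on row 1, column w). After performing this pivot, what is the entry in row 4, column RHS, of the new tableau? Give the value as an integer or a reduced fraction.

9/2

Pivot element is row 1, column w: 6.
Normalize row 1: new (row 1, RHS) = (23/3)/6 = 23/18.
row 4 ← row 4 − 3·(new row 1): 25/3 − 3·(23/18) = 9/2.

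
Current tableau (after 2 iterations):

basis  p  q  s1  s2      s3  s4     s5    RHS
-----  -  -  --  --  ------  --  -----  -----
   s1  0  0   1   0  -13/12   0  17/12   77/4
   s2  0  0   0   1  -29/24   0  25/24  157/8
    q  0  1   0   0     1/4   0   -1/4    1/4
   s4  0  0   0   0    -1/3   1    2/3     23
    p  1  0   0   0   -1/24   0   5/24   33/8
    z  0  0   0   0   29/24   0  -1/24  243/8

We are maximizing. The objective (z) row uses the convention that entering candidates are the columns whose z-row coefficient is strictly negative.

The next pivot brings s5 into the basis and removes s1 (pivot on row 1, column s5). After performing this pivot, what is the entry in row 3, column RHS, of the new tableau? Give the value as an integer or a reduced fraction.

62/17

Pivot element is row 1, column s5: 17/12.
Normalize row 1: new (row 1, RHS) = (77/4)/(17/12) = 231/17.
row 3 ← row 3 − (-1/4)·(new row 1): 1/4 − (-1/4)·(231/17) = 62/17.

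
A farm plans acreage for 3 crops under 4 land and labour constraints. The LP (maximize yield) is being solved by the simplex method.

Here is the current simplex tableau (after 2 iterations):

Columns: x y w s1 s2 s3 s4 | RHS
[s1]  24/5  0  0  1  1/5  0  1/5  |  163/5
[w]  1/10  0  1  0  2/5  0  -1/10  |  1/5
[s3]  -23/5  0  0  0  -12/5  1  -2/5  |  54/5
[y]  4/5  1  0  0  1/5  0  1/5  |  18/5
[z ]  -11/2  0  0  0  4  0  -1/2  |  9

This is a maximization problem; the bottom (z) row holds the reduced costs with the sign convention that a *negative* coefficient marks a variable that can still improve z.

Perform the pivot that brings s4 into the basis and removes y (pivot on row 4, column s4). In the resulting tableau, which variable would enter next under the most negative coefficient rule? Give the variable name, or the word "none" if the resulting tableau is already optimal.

Pivot element 1/5. New z-row = old z-row − (-1/2)·(row 4/(1/5)).
Updated z-row coefficients: x: -7/2, y: 5/2, w: 0, s1: 0, s2: 9/2, s3: 0, s4: 0.
The most negative is -7/2 in column x, so x would enter next.

x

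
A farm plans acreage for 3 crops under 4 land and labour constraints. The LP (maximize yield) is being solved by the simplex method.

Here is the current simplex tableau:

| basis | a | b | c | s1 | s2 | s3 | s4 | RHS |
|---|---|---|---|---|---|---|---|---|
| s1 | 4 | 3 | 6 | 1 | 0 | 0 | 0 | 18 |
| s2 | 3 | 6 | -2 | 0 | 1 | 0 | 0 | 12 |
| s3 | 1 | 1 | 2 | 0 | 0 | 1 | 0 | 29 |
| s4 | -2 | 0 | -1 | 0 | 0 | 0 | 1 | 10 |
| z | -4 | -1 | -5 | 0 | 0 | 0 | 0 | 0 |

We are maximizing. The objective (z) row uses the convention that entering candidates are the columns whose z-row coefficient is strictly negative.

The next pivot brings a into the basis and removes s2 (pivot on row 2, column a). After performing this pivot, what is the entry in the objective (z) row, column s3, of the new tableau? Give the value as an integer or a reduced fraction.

0

Pivot element is row 2, column a: 3.
Normalize row 2: new (row 2, s3) = 0/3 = 0.
z-row ← z-row − (-4)·(new row 2): 0 − (-4)·0 = 0.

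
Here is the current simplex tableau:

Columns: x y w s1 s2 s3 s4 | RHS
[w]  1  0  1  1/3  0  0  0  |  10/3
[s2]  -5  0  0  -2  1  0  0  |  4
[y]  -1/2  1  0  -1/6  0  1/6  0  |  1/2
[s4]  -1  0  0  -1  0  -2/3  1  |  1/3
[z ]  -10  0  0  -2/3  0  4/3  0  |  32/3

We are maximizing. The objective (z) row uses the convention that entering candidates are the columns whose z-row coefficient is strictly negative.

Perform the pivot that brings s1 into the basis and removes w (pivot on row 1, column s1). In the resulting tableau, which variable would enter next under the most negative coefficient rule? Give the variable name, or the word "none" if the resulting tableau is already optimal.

x

Pivot element 1/3. New z-row = old z-row − (-2/3)·(row 1/(1/3)).
Updated z-row coefficients: x: -8, y: 0, w: 2, s1: 0, s2: 0, s3: 4/3, s4: 0.
The most negative is -8 in column x, so x would enter next.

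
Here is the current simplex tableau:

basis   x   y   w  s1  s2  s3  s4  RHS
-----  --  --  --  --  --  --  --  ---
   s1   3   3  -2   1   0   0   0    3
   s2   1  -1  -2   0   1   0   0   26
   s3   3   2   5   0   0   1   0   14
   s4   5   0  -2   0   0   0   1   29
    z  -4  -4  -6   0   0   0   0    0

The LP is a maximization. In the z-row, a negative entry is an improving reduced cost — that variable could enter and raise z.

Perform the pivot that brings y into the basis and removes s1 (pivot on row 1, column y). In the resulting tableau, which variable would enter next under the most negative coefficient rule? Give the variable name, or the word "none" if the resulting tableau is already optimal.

w

Pivot element 3. New z-row = old z-row − (-4)·(row 1/3).
Updated z-row coefficients: x: 0, y: 0, w: -26/3, s1: 4/3, s2: 0, s3: 0, s4: 0.
The most negative is -26/3 in column w, so w would enter next.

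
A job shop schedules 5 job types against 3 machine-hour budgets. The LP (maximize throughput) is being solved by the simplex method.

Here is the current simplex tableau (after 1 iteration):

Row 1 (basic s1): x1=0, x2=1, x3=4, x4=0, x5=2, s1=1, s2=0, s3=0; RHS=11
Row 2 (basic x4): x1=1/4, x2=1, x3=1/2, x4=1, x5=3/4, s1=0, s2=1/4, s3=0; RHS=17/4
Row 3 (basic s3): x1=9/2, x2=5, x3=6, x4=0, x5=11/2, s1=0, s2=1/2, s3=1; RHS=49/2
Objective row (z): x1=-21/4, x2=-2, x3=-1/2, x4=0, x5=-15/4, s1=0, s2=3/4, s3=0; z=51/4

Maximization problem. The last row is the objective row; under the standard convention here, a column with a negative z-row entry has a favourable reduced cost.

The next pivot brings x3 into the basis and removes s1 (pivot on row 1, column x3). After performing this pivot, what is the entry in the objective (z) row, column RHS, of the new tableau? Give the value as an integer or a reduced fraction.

113/8

Pivot element is row 1, column x3: 4.
Normalize row 1: new (row 1, RHS) = 11/4 = 11/4.
z-row ← z-row − (-1/2)·(new row 1): 51/4 − (-1/2)·(11/4) = 113/8.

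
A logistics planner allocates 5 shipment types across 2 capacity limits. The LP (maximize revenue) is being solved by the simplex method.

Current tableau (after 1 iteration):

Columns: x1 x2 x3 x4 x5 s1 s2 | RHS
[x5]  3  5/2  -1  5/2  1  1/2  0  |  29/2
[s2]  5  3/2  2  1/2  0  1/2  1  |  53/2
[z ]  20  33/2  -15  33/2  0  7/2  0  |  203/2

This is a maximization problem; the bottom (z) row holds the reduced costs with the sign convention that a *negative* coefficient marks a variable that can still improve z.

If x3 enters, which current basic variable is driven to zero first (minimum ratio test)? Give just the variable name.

s2

Ratios: row 1 (x5): entry -1 ≤ 0, skip; row 2 (s2): (53/2)/2 = 53/4.
Minimum ratio 53/4 is in the s2 row, so s2 leaves.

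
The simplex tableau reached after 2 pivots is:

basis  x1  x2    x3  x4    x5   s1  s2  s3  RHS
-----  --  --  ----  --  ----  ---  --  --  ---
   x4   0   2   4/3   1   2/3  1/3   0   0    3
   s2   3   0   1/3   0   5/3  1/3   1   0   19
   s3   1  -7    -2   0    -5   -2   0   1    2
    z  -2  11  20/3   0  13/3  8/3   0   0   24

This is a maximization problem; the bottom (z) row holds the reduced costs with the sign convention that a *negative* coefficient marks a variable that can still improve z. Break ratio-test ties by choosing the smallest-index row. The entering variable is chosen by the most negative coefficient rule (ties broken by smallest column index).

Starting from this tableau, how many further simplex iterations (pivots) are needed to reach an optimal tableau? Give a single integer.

pivot: x1 in, s3 out → z = 28
pivot: x5 in, s2 out → z = 1621/50
No improving column remains; optimal.

2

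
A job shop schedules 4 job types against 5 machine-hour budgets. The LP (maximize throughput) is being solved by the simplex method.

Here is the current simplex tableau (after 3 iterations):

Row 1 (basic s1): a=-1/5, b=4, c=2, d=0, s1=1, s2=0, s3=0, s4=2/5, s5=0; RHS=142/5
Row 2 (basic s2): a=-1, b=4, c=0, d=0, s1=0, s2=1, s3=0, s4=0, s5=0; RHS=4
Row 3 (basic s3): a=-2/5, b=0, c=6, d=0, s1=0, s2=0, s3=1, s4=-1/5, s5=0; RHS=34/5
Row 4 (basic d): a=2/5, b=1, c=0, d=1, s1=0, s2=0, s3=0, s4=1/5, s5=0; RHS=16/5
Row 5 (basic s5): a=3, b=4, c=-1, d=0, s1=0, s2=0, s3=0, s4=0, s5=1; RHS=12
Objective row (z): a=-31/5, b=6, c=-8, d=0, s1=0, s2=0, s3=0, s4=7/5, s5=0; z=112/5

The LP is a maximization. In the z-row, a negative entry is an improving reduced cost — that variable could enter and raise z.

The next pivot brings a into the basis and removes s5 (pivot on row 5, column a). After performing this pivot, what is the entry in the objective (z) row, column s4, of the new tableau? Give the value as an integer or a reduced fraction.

Pivot element is row 5, column a: 3.
Normalize row 5: new (row 5, s4) = 0/3 = 0.
z-row ← z-row − (-31/5)·(new row 5): 7/5 − (-31/5)·0 = 7/5.

7/5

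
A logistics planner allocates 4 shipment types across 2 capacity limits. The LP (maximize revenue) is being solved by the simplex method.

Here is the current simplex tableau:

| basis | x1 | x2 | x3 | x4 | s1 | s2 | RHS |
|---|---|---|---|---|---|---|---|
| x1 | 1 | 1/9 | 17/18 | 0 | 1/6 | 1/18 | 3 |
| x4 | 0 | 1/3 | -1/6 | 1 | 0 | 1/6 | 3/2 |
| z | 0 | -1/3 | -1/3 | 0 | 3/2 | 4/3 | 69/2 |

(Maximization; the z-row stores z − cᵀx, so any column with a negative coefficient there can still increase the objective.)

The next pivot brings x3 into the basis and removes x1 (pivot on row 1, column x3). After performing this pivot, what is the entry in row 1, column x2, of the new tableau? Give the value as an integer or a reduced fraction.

2/17

Pivot element is row 1, column x3: 17/18.
Normalize row 1: new (row 1, x2) = (1/9)/(17/18) = 2/17.
Row 1 is the pivot row, so the entry is 2/17.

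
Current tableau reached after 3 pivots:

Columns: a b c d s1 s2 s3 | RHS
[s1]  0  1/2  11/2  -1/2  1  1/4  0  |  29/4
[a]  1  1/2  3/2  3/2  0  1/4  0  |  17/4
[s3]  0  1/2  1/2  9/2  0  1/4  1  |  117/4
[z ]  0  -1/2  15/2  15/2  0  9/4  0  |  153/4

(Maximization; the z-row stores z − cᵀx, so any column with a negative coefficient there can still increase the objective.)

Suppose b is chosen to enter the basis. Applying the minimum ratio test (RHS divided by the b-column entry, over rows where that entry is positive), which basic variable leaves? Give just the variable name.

Ratios: row 1 (s1): (29/4)/(1/2) = 29/2; row 2 (a): (17/4)/(1/2) = 17/2; row 3 (s3): (117/4)/(1/2) = 117/2.
Minimum ratio 17/2 is in the a row, so a leaves.

a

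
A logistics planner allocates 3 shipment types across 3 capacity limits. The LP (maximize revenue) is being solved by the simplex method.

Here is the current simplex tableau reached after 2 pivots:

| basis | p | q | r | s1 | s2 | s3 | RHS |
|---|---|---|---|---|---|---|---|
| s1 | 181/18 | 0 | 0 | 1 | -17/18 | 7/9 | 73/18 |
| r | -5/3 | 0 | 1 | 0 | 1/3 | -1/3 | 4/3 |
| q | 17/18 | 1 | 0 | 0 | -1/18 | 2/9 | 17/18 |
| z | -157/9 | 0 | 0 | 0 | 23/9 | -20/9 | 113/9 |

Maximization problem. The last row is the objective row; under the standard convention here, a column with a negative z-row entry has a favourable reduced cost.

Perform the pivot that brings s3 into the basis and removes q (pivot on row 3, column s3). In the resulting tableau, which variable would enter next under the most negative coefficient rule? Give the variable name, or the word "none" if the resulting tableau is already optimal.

Pivot element 2/9. New z-row = old z-row − (-20/9)·(row 3/(2/9)).
Updated z-row coefficients: p: -8, q: 10, r: 0, s1: 0, s2: 2, s3: 0.
The most negative is -8 in column p, so p would enter next.

p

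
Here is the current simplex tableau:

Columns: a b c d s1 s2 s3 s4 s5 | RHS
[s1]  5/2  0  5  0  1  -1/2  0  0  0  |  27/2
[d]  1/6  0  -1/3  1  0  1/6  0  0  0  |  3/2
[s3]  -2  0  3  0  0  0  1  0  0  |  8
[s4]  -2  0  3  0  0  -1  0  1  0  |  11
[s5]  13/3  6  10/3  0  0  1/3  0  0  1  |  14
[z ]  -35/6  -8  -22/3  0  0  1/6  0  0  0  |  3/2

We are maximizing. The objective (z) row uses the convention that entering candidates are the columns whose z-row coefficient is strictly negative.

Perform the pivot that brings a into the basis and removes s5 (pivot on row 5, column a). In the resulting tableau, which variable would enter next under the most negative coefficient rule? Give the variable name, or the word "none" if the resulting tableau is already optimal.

c

Pivot element 13/3. New z-row = old z-row − (-35/6)·(row 5/(13/3)).
Updated z-row coefficients: a: 0, b: 1/13, c: -37/13, d: 0, s1: 0, s2: 8/13, s3: 0, s4: 0, s5: 35/26.
The most negative is -37/13 in column c, so c would enter next.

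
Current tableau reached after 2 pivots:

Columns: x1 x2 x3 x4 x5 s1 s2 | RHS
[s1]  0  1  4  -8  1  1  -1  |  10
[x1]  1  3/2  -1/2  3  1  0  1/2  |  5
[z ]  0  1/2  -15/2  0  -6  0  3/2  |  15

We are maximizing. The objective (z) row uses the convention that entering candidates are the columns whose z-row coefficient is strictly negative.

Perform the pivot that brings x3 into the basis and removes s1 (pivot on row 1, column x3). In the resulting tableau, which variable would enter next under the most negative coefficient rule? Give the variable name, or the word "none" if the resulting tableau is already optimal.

x4

Pivot element 4. New z-row = old z-row − (-15/2)·(row 1/4).
Updated z-row coefficients: x1: 0, x2: 19/8, x3: 0, x4: -15, x5: -33/8, s1: 15/8, s2: -3/8.
The most negative is -15 in column x4, so x4 would enter next.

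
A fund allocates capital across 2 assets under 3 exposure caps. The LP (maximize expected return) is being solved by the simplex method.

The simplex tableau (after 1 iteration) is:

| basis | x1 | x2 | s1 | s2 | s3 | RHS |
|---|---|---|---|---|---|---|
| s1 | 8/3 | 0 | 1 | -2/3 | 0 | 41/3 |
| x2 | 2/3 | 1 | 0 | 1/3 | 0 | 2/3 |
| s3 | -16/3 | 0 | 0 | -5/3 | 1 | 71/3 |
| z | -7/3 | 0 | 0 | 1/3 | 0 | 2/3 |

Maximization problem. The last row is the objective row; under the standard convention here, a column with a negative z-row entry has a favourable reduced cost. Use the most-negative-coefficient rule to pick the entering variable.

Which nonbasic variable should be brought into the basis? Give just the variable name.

x1

Objective-row coefficients: x1: -7/3, x2: 0, s1: 0, s2: 1/3, s3: 0.
The most negative is -7/3 in column x1, so x1 enters.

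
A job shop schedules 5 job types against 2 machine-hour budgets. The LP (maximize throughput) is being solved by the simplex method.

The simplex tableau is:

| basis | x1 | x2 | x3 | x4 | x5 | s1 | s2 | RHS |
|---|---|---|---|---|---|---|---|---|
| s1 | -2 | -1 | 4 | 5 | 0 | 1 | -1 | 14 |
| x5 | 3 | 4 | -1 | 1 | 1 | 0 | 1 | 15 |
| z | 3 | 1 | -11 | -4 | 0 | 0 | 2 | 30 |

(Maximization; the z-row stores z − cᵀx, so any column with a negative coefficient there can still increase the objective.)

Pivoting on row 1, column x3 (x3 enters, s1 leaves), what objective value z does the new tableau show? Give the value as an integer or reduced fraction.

Minimum ratio for x3: 14/4 = 7/2.
z changes by −(z-row coeff of x3)·ratio = −(-11)·(7/2) = 77/2.
New z = 30 + (77/2) = 137/2.

137/2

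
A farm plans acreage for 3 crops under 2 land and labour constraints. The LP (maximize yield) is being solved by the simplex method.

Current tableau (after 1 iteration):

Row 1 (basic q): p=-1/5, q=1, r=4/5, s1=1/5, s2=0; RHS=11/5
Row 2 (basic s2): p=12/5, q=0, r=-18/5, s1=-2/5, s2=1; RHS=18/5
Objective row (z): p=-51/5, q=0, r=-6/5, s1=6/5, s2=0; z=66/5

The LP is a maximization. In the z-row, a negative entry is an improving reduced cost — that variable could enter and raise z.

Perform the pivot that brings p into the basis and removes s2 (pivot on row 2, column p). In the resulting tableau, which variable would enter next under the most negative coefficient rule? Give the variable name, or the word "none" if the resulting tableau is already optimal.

r

Pivot element 12/5. New z-row = old z-row − (-51/5)·(row 2/(12/5)).
Updated z-row coefficients: p: 0, q: 0, r: -33/2, s1: -1/2, s2: 17/4.
The most negative is -33/2 in column r, so r would enter next.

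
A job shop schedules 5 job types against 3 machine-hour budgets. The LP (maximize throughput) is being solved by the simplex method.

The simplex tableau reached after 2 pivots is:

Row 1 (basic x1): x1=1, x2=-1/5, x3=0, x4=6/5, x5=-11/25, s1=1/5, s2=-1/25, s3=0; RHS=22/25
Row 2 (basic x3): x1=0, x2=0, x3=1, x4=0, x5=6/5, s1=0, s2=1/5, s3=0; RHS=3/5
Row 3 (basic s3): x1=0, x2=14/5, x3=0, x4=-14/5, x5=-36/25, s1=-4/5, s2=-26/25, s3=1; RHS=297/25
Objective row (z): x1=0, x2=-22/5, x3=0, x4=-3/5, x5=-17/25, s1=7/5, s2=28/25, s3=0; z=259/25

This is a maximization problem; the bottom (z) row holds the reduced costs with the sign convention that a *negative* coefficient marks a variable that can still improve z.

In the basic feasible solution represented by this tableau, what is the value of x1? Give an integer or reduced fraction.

22/25

x1 is basic (row 1); its value is the RHS of that row: 22/25.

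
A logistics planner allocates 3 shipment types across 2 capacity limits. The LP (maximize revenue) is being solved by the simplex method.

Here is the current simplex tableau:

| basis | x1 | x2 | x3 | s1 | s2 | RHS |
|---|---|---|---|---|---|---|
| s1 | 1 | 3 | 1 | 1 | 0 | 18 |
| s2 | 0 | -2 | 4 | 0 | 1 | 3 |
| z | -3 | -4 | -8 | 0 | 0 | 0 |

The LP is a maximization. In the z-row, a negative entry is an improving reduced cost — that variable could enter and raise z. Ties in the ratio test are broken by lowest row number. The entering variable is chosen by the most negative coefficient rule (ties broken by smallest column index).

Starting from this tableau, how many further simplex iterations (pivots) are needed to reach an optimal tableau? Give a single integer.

pivot: x3 in, s2 out → z = 6
pivot: x2 in, s1 out → z = 318/7
pivot: x1 in, x2 out → z = 231/4
No improving column remains; optimal.

3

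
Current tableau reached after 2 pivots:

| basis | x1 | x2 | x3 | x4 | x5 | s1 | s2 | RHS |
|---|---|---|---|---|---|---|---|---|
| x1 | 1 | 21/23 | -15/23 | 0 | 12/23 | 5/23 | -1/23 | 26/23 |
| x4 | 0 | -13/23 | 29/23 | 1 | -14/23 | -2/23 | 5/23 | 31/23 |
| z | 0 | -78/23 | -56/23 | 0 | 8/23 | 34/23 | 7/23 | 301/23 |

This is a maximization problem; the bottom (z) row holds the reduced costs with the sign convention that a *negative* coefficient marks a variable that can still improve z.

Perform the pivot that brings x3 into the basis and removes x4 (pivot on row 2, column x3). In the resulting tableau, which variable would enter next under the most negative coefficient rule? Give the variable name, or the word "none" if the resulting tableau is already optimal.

Pivot element 29/23. New z-row = old z-row − (-56/23)·(row 2/(29/23)).
Updated z-row coefficients: x1: 0, x2: -130/29, x3: 0, x4: 56/29, x5: -24/29, s1: 38/29, s2: 21/29.
The most negative is -130/29 in column x2, so x2 would enter next.

x2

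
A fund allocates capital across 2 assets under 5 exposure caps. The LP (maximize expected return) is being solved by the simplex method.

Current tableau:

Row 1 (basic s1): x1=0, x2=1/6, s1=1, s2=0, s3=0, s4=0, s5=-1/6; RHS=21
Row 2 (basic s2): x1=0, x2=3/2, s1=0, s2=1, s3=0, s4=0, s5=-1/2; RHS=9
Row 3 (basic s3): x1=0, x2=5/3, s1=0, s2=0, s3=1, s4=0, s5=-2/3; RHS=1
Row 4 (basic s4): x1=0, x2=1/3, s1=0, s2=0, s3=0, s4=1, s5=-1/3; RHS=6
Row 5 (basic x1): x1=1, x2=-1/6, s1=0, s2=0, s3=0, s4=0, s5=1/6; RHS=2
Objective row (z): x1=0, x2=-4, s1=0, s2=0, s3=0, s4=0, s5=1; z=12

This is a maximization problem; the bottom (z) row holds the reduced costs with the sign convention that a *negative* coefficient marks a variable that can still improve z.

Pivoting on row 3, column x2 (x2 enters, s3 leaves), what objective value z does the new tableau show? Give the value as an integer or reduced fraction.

72/5

Minimum ratio for x2: 1/(5/3) = 3/5.
z changes by −(z-row coeff of x2)·ratio = −(-4)·(3/5) = 12/5.
New z = 12 + (12/5) = 72/5.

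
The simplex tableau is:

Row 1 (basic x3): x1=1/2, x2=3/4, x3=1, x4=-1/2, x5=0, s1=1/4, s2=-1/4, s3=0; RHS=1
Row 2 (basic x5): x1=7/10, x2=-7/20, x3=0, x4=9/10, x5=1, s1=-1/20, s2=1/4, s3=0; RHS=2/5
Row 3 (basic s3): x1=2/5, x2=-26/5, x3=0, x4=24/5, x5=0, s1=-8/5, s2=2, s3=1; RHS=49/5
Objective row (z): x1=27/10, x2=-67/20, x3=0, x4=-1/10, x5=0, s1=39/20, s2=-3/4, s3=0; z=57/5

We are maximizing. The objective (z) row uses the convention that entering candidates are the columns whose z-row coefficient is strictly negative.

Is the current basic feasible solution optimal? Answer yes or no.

no

Column x2 has objective-row coefficient -67/20, which is negative; an improving pivot exists, so not yet optimal.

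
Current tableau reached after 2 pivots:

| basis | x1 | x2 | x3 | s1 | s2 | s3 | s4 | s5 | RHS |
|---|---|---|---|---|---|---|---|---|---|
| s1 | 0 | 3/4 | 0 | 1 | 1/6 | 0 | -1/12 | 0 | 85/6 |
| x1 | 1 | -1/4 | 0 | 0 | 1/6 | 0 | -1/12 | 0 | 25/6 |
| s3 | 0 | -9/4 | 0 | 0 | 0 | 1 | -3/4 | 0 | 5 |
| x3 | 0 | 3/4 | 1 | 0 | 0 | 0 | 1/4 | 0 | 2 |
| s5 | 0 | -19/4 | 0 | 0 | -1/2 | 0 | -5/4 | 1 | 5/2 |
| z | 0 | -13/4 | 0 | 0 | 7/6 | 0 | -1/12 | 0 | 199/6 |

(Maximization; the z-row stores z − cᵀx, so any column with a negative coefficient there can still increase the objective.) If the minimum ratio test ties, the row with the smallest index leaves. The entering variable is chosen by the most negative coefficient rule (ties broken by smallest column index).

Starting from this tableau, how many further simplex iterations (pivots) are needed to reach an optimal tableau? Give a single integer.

1

pivot: x2 in, x3 out → z = 251/6
No improving column remains; optimal.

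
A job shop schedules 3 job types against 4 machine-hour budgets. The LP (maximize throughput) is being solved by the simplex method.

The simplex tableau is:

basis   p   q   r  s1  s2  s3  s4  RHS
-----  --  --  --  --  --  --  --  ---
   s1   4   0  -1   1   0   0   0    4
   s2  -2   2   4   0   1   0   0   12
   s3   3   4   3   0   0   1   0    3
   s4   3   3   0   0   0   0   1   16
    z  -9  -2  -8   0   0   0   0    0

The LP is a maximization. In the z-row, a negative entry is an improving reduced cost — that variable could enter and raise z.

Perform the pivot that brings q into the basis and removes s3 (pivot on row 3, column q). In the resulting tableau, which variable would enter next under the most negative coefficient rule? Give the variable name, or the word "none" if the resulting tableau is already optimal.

Pivot element 4. New z-row = old z-row − (-2)·(row 3/4).
Updated z-row coefficients: p: -15/2, q: 0, r: -13/2, s1: 0, s2: 0, s3: 1/2, s4: 0.
The most negative is -15/2 in column p, so p would enter next.

p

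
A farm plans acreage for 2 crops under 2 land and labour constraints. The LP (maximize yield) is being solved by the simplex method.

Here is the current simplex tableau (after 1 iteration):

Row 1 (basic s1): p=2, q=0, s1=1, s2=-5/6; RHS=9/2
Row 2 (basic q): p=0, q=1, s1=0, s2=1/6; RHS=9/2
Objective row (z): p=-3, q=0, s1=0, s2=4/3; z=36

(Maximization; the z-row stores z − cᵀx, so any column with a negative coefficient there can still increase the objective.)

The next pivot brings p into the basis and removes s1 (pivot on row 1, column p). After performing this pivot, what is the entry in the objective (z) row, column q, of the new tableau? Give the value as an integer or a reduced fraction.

Pivot element is row 1, column p: 2.
Normalize row 1: new (row 1, q) = 0/2 = 0.
z-row ← z-row − (-3)·(new row 1): 0 − (-3)·0 = 0.

0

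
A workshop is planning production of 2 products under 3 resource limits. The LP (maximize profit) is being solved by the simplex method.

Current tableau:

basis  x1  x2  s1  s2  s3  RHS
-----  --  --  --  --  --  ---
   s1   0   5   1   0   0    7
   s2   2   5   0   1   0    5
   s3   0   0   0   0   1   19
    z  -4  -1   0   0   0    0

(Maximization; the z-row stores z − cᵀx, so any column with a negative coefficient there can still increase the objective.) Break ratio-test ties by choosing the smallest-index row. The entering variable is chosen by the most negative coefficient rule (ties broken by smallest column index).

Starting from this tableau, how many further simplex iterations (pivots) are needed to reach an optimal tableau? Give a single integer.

pivot: x1 in, s2 out → z = 10
No improving column remains; optimal.

1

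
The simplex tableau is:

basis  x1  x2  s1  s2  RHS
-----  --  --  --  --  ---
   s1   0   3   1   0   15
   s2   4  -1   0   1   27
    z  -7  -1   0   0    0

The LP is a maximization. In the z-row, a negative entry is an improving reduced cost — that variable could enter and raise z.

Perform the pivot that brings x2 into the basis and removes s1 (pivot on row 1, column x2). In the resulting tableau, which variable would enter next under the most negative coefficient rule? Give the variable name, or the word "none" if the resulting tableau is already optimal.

x1

Pivot element 3. New z-row = old z-row − (-1)·(row 1/3).
Updated z-row coefficients: x1: -7, x2: 0, s1: 1/3, s2: 0.
The most negative is -7 in column x1, so x1 would enter next.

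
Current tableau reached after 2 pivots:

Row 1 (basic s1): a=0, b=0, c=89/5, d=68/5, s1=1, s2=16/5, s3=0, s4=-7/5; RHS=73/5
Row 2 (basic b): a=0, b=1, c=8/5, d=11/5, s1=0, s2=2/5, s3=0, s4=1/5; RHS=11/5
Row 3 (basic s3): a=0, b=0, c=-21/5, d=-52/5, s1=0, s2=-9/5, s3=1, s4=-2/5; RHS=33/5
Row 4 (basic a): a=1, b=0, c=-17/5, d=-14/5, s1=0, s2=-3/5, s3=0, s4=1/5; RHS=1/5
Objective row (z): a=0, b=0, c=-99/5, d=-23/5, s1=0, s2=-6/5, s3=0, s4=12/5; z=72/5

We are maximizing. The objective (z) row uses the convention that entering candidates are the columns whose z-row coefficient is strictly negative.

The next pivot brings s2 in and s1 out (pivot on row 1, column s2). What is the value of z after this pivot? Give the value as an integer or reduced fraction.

159/8

Minimum ratio for s2: (73/5)/(16/5) = 73/16.
z changes by −(z-row coeff of s2)·ratio = −(-6/5)·(73/16) = 219/40.
New z = 72/5 + (219/40) = 159/8.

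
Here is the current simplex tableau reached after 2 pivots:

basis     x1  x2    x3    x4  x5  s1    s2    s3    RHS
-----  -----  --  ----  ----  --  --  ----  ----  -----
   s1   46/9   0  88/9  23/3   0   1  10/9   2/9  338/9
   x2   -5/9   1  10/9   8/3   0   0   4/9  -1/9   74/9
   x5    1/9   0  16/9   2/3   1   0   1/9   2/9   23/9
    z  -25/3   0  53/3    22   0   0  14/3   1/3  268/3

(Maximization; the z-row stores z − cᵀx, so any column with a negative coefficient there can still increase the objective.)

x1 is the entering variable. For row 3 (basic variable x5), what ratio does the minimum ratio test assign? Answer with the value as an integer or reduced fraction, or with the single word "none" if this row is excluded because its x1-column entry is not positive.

23

Ratio = RHS / (x1 entry) = (23/9) / (1/9) = 23.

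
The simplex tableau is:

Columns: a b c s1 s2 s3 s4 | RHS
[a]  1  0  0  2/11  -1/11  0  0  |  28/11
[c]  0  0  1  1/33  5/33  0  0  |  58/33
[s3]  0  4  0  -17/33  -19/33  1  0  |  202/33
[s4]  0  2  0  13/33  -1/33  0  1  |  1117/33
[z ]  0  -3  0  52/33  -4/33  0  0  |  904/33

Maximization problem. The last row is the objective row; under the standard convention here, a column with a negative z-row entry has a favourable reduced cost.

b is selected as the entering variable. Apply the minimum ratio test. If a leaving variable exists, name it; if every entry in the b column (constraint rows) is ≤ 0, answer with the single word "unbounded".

Ratios: row 1 (a): entry 0 ≤ 0, skip; row 2 (c): entry 0 ≤ 0, skip; row 3 (s3): (202/33)/4 = 101/66; row 4 (s4): (1117/33)/2 = 1117/66.
Minimum ratio is in the s3 row, so s3 leaves.

s3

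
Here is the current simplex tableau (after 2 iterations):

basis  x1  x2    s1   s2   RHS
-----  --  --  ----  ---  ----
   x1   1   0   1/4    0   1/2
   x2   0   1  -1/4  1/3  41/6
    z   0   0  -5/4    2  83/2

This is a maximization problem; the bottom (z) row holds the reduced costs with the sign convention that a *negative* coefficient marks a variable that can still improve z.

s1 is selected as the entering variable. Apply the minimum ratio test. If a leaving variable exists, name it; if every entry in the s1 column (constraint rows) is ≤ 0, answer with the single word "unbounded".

x1

Ratios: row 1 (x1): (1/2)/(1/4) = 2; row 2 (x2): entry -1/4 ≤ 0, skip.
Minimum ratio is in the x1 row, so x1 leaves.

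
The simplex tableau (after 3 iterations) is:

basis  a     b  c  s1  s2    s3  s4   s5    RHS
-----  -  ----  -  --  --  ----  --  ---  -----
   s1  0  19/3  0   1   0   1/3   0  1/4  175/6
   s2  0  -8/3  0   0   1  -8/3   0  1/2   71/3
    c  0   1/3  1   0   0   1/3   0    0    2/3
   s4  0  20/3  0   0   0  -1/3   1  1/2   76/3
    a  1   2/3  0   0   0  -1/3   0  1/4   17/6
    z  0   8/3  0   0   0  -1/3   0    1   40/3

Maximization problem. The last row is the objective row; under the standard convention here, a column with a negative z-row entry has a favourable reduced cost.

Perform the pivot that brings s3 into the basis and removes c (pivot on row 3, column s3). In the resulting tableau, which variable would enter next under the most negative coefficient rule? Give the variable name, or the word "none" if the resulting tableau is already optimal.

none

Pivot element 1/3. New z-row = old z-row − (-1/3)·(row 3/(1/3)).
Updated z-row coefficients: a: 0, b: 3, c: 1, s1: 0, s2: 0, s3: 0, s4: 0, s5: 1.
No coefficient is strictly negative; the tableau after this pivot is optimal.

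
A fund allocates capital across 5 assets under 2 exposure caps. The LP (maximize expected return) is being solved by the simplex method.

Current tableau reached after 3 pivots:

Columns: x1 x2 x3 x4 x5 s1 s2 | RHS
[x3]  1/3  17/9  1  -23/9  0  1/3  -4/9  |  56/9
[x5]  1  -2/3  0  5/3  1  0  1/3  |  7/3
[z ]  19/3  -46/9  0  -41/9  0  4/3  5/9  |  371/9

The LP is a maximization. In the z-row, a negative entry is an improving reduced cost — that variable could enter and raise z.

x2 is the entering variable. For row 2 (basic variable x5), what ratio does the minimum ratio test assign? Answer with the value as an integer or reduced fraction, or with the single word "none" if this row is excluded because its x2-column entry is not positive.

none

The x2 entry in row 2 is -2/3 ≤ 0, so this row gives no ratio.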